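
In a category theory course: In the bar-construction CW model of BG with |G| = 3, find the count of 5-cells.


In the bar-construction CW model of BG, the n-cells are indexed by
n-tuples [g_1|...|g_n] of non-identity elements of G (degenerate
simplices with some g_i = e do not contribute cells), so there are
(|G| - 1)^n n-cells.
For dim = 5 with |G| = 3:
cells = (3 - 1)^5 = 2^5 = 32

32


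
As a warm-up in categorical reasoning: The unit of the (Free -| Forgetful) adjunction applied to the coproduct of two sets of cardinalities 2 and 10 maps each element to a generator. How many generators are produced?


The unit eta_X: X -> U(F(X)) of the Free-Forgetful adjunction
maps each element of X to a generator of F(X). For X = S + T (disjoint
union in Set), |S + T| = |S| + |T|.
Total mappings = 2 + 10 = 12.

12


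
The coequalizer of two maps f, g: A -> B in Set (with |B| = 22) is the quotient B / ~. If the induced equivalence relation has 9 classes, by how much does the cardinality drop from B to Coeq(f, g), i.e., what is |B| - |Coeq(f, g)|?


The coequalizer Coeq(f, g) = B / ~ has one element per equivalence class.
|B| = 22, |Coeq(f, g)| = 9.
|B| - |Coeq(f, g)| = 22 - 9 = 13.

13


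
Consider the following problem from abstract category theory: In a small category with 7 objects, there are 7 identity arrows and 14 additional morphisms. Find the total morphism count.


Each object has an identity morphism, giving 7 identities.
Adding the 14 non-identity morphisms:
Total = 7 + 14 = 21

21


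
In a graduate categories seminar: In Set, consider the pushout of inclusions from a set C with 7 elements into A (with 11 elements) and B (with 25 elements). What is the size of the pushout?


The pushout A +_C B identifies the images of C in A and B.
|A +_C B| = |A| + |B| - |C| (for injections).
= 11 + 25 - 7 = 29

29


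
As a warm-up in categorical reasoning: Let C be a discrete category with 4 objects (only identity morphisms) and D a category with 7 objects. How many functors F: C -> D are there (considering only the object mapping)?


A functor from a discrete category C to D is determined by
where each object maps. Each of the 4 objects of C can map
to any of the 7 objects of D independently.
Number of functors = 7^4 = 2401

2401


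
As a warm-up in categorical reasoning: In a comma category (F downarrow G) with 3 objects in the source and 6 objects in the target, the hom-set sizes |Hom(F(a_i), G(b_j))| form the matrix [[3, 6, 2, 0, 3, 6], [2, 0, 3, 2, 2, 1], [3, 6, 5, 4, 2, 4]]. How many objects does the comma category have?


Objects of (F downarrow G) are triples (a, b, h: F(a)->G(b)).
The count equals the sum of all entries in the hom-matrix.
sum(row 0) = 20
sum(row 1) = 10
sum(row 2) = 24
Grand total = 54

54


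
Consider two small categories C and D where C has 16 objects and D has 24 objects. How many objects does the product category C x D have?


The product category C x D has objects that are pairs (c, d).
Number of pairs = |Ob(C)| * |Ob(D)| = 16 * 24 = 384

384


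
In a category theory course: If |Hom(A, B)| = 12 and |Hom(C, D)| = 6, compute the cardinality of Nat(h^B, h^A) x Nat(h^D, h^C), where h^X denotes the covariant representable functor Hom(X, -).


By the Yoneda lemma, Nat(h^B, h^A) is isomorphic to Hom(A, B),
so |Nat(h^B, h^A)| = |Hom(A, B)| and |Nat(h^D, h^C)| = |Hom(C, D)|.
|Hom(A, B)| = 12, |Hom(C, D)| = 6.
|Nat(h^B, h^A) x Nat(h^D, h^C)| = 12 * 6 = 72

72


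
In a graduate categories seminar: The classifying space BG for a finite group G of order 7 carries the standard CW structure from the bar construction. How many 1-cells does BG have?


In the bar-construction CW model of BG, the n-cells are indexed by
n-tuples [g_1|...|g_n] of non-identity elements of G (degenerate
simplices with some g_i = e do not contribute cells), so there are
(|G| - 1)^n n-cells.
For dim = 1 with |G| = 7:
cells = (7 - 1)^1 = 6^1 = 6

6


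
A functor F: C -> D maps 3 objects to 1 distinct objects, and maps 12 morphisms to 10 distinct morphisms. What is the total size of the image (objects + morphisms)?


The image of F consists of distinct objects and distinct morphisms.
|Im(F)| on objects = 1
|Im(F)| on morphisms = 10
Total image cardinality = 1 + 10 = 11

11


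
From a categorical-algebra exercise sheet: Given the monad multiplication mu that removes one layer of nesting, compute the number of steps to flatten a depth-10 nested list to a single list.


Each application of mu: T^2 -> T removes one layer of nesting.
Starting at depth 10 (i.e., T^10(X)), we need to reach T(X).
Number of mu applications = 10 - 1 = 9

9


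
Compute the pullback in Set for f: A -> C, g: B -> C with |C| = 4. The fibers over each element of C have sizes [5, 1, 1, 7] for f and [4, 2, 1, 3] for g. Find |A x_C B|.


The pullback A x_C B consists of pairs (a, b) with f(a) = g(b).
For each element c in C, the fiber product has |f^-1(c)| * |g^-1(c)| elements.
Summing over C: 5 * 4 + 1 * 2 + 1 * 1 + 7 * 3
= 20 + 2 + 1 + 21 = 44

44


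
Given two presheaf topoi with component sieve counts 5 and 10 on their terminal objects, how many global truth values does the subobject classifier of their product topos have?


In a product of presheaf topoi E_1 x E_2, the subobject classifier
is Omega = Omega_1 x Omega_2 (componentwise), so
|Omega(top)| = |Omega_1(top_1)| * |Omega_2(top_2)|.
= 5 * 10 = 50.

50


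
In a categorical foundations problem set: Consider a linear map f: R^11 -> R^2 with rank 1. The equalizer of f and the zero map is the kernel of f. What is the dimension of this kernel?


The equalizer of f and the zero map is ker(f).
By the rank-nullity theorem: dim(ker(f)) = dim(domain) - rank(f).
dim(ker(f)) = 11 - 1 = 10

10


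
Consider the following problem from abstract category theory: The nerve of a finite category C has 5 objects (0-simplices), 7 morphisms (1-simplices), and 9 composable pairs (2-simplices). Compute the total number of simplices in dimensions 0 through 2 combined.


The 2-skeleton of the nerve N(C) consists of simplices in dimensions 0, 1, 2:
  |N(C)_0| = 5 (objects)
  |N(C)_1| = 7 (morphisms)
  |N(C)_2| = 9 (composable pairs)
Total = 5 + 7 + 9 = 21

21


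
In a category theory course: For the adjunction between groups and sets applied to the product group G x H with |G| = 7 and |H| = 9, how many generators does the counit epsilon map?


The counit epsilon_K: F(U(K)) -> K of the Free-Forgetful adjunction
maps |K| generators of F(U(K)) into K. For K = G x H (the product group),
|G x H| = |G| * |H|.
Total generators mapped = 7 * 9 = 63.

63


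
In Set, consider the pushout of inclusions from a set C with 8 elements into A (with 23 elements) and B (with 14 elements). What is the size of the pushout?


The pushout A +_C B identifies the images of C in A and B.
|A +_C B| = |A| + |B| - |C| (for injections).
= 23 + 14 - 8 = 29

29


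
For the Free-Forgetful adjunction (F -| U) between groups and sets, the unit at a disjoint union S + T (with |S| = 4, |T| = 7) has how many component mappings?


The unit eta_X: X -> U(F(X)) of the Free-Forgetful adjunction
maps each element of X to a generator of F(X). For X = S + T (disjoint
union in Set), |S + T| = |S| + |T|.
Total mappings = 4 + 7 = 11.

11


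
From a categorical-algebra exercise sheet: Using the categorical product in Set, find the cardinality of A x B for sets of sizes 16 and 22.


In Set, the product A x B is the Cartesian product.
By the universal property, |A x B| = |A| * |B|.
|A x B| = 16 * 22 = 352

352


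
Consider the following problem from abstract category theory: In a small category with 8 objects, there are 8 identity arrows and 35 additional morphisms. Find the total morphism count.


Each object has an identity morphism, giving 8 identities.
Adding the 35 non-identity morphisms:
Total = 8 + 35 = 43

43


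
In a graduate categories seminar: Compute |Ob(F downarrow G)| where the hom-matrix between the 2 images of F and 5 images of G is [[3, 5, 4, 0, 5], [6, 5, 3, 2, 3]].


Objects of (F downarrow G) are triples (a, b, h: F(a)->G(b)).
The count equals the sum of all entries in the hom-matrix.
sum(row 0) = 17
sum(row 1) = 19
Grand total = 36

36


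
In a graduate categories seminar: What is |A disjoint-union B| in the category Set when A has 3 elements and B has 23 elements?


In Set, the coproduct A + B is the disjoint union.
|A + B| = |A| + |B| = 3 + 23 = 26

26


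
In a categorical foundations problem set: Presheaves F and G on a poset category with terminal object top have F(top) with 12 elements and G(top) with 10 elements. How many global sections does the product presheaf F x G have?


Global sections of a presheaf on a poset with terminal top satisfy
Gamma(H) ~ H(top). Presheaves admit pointwise products, so
(F x G)(top) = F(top) x G(top) (Cartesian product).
|Gamma(F x G)| = |F(top)| * |G(top)| = 12 * 10 = 120.

120


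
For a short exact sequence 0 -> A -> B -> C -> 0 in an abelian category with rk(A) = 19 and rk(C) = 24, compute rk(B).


For a short exact sequence 0 -> A -> B -> C -> 0,
rank is additive: rank(B) = rank(A) + rank(C).
rank(B) = 19 + 24 = 43

43


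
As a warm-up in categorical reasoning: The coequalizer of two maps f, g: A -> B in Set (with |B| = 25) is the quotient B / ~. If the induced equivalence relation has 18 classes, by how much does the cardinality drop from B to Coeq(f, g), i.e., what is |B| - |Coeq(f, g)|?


The coequalizer Coeq(f, g) = B / ~ has one element per equivalence class.
|B| = 25, |Coeq(f, g)| = 18.
|B| - |Coeq(f, g)| = 25 - 18 = 7.

7


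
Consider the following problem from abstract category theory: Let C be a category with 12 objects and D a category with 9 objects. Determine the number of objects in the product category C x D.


The product category C x D has objects that are pairs (c, d).
Number of pairs = |Ob(C)| * |Ob(D)| = 12 * 9 = 108

108


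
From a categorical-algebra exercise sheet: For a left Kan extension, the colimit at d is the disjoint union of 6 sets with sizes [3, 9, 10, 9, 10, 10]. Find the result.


Pointwise, the left Kan extension (Lan_F H)(d) is the colimit, indexed
by the comma category (F downarrow d), of H composed with the
projection (F downarrow d) -> C. Here that colimit is given
as a coproduct (disjoint union) of sets, so its cardinality is the
sum of the sizes of the summands.
Coproduct of sets with sizes: 3 + 9 + 10 + 9 + 10 + 10
= 51

51


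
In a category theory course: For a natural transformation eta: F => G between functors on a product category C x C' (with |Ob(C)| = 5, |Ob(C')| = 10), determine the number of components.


A natural transformation eta: F => G assigns one component morphism per
object of the domain category.
The domain is the product category C x C', so
|Ob(C x C')| = |Ob(C)| * |Ob(C')| = 5 * 10 = 50.
Therefore eta has 50 component morphisms.

50


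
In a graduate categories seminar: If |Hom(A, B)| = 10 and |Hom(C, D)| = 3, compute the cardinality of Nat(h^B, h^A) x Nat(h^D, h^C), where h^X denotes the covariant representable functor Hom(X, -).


By the Yoneda lemma, Nat(h^B, h^A) is isomorphic to Hom(A, B),
so |Nat(h^B, h^A)| = |Hom(A, B)| and |Nat(h^D, h^C)| = |Hom(C, D)|.
|Hom(A, B)| = 10, |Hom(C, D)| = 3.
|Nat(h^B, h^A) x Nat(h^D, h^C)| = 10 * 3 = 30

30


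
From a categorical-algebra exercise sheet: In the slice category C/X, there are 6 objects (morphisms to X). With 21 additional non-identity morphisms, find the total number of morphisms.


In the slice category C/X, objects are morphisms to X.
Identity morphisms: 6 (one per object of C/X).
Non-identity morphisms: 21.
Total = 6 + 21 = 27

27


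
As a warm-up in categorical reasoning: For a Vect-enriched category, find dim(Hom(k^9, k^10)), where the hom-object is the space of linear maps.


In Vect-enriched categories, Hom(k^n, k^m) is the space of m x n matrices.
dim(Hom(k^9, k^10)) = 10 * 9 = 90

90


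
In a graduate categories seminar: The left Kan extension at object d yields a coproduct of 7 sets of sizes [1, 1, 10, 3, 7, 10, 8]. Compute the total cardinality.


Pointwise, the left Kan extension (Lan_F H)(d) is the colimit, indexed
by the comma category (F downarrow d), of H composed with the
projection (F downarrow d) -> C. Here that colimit is given
as a coproduct (disjoint union) of sets, so its cardinality is the
sum of the sizes of the summands.
Coproduct of sets with sizes: 1 + 1 + 10 + 3 + 7 + 10 + 8
= 40

40


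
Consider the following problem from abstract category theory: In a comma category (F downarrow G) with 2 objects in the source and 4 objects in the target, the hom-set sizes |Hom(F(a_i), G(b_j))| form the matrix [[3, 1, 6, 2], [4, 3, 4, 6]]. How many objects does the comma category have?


Objects of (F downarrow G) are triples (a, b, h: F(a)->G(b)).
The count equals the sum of all entries in the hom-matrix.
sum(row 0) = 12
sum(row 1) = 17
Grand total = 29

29


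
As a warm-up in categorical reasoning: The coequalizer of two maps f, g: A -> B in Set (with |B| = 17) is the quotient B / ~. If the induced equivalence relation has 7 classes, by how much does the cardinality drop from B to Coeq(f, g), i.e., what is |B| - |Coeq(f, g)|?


The coequalizer Coeq(f, g) = B / ~ has one element per equivalence class.
|B| = 17, |Coeq(f, g)| = 7.
|B| - |Coeq(f, g)| = 17 - 7 = 10.

10


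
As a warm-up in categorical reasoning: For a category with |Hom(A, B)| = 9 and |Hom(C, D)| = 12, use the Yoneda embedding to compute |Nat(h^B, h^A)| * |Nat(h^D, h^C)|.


By the Yoneda lemma, Nat(h^B, h^A) is isomorphic to Hom(A, B),
so |Nat(h^B, h^A)| = |Hom(A, B)| and |Nat(h^D, h^C)| = |Hom(C, D)|.
|Hom(A, B)| = 9, |Hom(C, D)| = 12.
|Nat(h^B, h^A) x Nat(h^D, h^C)| = 9 * 12 = 108

108


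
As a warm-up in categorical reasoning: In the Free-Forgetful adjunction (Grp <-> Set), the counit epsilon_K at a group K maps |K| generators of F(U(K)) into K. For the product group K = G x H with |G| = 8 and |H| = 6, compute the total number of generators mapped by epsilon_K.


The counit epsilon_K: F(U(K)) -> K of the Free-Forgetful adjunction
maps |K| generators of F(U(K)) into K. For K = G x H (the product group),
|G x H| = |G| * |H|.
Total generators mapped = 8 * 6 = 48.

48


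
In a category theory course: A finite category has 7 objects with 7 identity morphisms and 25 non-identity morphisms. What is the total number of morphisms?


Each object has an identity morphism, giving 7 identities.
Adding the 25 non-identity morphisms:
Total = 7 + 25 = 32

32


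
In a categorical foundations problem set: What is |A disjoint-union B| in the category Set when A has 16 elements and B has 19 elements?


In Set, the coproduct A + B is the disjoint union.
|A + B| = |A| + |B| = 16 + 19 = 35

35


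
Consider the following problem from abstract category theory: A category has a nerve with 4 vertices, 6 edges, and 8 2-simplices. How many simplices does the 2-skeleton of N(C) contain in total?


The 2-skeleton of the nerve N(C) consists of simplices in dimensions 0, 1, 2:
  |N(C)_0| = 4 (objects)
  |N(C)_1| = 6 (morphisms)
  |N(C)_2| = 8 (composable pairs)
Total = 4 + 6 + 8 = 18

18


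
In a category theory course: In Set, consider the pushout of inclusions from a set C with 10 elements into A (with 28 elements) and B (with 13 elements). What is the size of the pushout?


The pushout A +_C B identifies the images of C in A and B.
|A +_C B| = |A| + |B| - |C| (for injections).
= 28 + 13 - 10 = 31

31


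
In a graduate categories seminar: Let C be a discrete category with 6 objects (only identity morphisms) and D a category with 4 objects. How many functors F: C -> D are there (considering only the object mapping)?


A functor from a discrete category C to D is determined by
where each object maps. Each of the 6 objects of C can map
to any of the 4 objects of D independently.
Number of functors = 4^6 = 4096

4096


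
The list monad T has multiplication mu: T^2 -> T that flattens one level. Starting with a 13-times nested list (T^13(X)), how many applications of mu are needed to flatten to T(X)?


Each application of mu: T^2 -> T removes one layer of nesting.
Starting at depth 13 (i.e., T^13(X)), we need to reach T(X).
Number of mu applications = 13 - 1 = 12

12


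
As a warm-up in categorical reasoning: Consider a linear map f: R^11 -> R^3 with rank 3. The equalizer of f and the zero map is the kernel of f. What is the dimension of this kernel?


The equalizer of f and the zero map is ker(f).
By the rank-nullity theorem: dim(ker(f)) = dim(domain) - rank(f).
dim(ker(f)) = 11 - 3 = 8

8


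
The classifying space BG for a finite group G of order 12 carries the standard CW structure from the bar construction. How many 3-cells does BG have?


In the bar-construction CW model of BG, the n-cells are indexed by
n-tuples [g_1|...|g_n] of non-identity elements of G (degenerate
simplices with some g_i = e do not contribute cells), so there are
(|G| - 1)^n n-cells.
For dim = 3 with |G| = 12:
cells = (12 - 1)^3 = 11^3 = 1331

1331


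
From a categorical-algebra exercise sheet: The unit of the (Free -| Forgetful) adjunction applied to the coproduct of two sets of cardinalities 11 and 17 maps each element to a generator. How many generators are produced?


The unit eta_X: X -> U(F(X)) of the Free-Forgetful adjunction
maps each element of X to a generator of F(X). For X = S + T (disjoint
union in Set), |S + T| = |S| + |T|.
Total mappings = 11 + 17 = 28.

28


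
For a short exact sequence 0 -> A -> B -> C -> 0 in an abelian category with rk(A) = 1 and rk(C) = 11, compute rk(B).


For a short exact sequence 0 -> A -> B -> C -> 0,
rank is additive: rank(B) = rank(A) + rank(C).
rank(B) = 1 + 11 = 12

12


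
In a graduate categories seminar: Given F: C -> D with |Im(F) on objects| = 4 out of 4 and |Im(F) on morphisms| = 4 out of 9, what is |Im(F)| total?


The image of F consists of distinct objects and distinct morphisms.
|Im(F)| on objects = 4
|Im(F)| on morphisms = 4
Total image cardinality = 4 + 4 = 8

8


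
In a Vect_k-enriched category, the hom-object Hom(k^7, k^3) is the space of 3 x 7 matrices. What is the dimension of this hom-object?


In Vect-enriched categories, Hom(k^n, k^m) is the space of m x n matrices.
dim(Hom(k^7, k^3)) = 3 * 7 = 21

21


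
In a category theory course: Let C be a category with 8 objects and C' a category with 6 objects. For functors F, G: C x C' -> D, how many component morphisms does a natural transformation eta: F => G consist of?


A natural transformation eta: F => G assigns one component morphism per
object of the domain category.
The domain is the product category C x C', so
|Ob(C x C')| = |Ob(C)| * |Ob(C')| = 8 * 6 = 48.
Therefore eta has 48 component morphisms.

48


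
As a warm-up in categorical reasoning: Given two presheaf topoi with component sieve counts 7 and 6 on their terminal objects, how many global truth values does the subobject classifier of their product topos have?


In a product of presheaf topoi E_1 x E_2, the subobject classifier
is Omega = Omega_1 x Omega_2 (componentwise), so
|Omega(top)| = |Omega_1(top_1)| * |Omega_2(top_2)|.
= 7 * 6 = 42.

42


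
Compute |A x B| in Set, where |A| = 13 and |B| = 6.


In Set, the product A x B is the Cartesian product.
By the universal property, |A x B| = |A| * |B|.
|A x B| = 13 * 6 = 78

78


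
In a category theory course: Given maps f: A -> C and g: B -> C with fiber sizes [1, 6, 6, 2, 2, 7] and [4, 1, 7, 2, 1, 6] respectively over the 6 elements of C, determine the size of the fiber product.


The pullback A x_C B consists of pairs (a, b) with f(a) = g(b).
For each element c in C, the fiber product has |f^-1(c)| * |g^-1(c)| elements.
Summing over C: 1 * 4 + 6 * 1 + 6 * 7 + 2 * 2 + 2 * 1 + 7 * 6
= 4 + 6 + 42 + 4 + 2 + 42 = 100

100


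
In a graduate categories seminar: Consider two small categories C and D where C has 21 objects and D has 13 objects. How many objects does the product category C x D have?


The product category C x D has objects that are pairs (c, d).
Number of pairs = |Ob(C)| * |Ob(D)| = 21 * 13 = 273

273


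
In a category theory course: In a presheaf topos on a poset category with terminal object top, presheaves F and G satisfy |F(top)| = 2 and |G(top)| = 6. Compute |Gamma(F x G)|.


Global sections of a presheaf on a poset with terminal top satisfy
Gamma(H) ~ H(top). Presheaves admit pointwise products, so
(F x G)(top) = F(top) x G(top) (Cartesian product).
|Gamma(F x G)| = |F(top)| * |G(top)| = 2 * 6 = 12.

12


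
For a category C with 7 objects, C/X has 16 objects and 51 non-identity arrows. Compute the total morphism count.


In the slice category C/X, objects are morphisms to X.
Identity morphisms: 16 (one per object of C/X).
Non-identity morphisms: 51.
Total = 16 + 51 = 67

67


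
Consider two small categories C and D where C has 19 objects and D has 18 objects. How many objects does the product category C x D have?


The product category C x D has objects that are pairs (c, d).
Number of pairs = |Ob(C)| * |Ob(D)| = 19 * 18 = 342

342


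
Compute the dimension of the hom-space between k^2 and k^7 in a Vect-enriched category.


In Vect-enriched categories, Hom(k^n, k^m) is the space of m x n matrices.
dim(Hom(k^2, k^7)) = 7 * 2 = 14

14


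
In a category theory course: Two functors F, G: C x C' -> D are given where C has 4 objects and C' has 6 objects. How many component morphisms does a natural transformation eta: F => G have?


A natural transformation eta: F => G assigns one component morphism per
object of the domain category.
The domain is the product category C x C', so
|Ob(C x C')| = |Ob(C)| * |Ob(C')| = 4 * 6 = 24.
Therefore eta has 24 component morphisms.

24


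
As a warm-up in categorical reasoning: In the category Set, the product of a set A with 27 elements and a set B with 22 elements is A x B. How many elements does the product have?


In Set, the product A x B is the Cartesian product.
By the universal property, |A x B| = |A| * |B|.
|A x B| = 27 * 22 = 594

594


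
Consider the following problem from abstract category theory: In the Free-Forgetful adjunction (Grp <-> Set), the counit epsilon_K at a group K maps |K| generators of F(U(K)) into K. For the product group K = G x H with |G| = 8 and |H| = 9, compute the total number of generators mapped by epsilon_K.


The counit epsilon_K: F(U(K)) -> K of the Free-Forgetful adjunction
maps |K| generators of F(U(K)) into K. For K = G x H (the product group),
|G x H| = |G| * |H|.
Total generators mapped = 8 * 9 = 72.

72


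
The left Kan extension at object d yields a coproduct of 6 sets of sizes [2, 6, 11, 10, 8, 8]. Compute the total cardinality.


Pointwise, the left Kan extension (Lan_F H)(d) is the colimit, indexed
by the comma category (F downarrow d), of H composed with the
projection (F downarrow d) -> C. Here that colimit is given
as a coproduct (disjoint union) of sets, so its cardinality is the
sum of the sizes of the summands.
Coproduct of sets with sizes: 2 + 6 + 11 + 10 + 8 + 8
= 45

45


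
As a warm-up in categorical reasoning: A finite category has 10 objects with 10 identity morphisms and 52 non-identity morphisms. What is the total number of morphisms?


Each object has an identity morphism, giving 10 identities.
Adding the 52 non-identity morphisms:
Total = 10 + 52 = 62

62


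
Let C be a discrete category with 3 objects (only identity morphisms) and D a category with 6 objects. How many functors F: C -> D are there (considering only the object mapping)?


A functor from a discrete category C to D is determined by
where each object maps. Each of the 3 objects of C can map
to any of the 6 objects of D independently.
Number of functors = 6^3 = 216

216


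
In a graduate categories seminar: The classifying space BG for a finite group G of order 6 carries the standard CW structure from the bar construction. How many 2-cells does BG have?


In the bar-construction CW model of BG, the n-cells are indexed by
n-tuples [g_1|...|g_n] of non-identity elements of G (degenerate
simplices with some g_i = e do not contribute cells), so there are
(|G| - 1)^n n-cells.
For dim = 2 with |G| = 6:
cells = (6 - 1)^2 = 5^2 = 25

25


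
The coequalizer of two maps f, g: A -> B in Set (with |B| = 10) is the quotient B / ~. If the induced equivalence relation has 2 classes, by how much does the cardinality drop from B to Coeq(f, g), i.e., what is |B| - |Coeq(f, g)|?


The coequalizer Coeq(f, g) = B / ~ has one element per equivalence class.
|B| = 10, |Coeq(f, g)| = 2.
|B| - |Coeq(f, g)| = 10 - 2 = 8.

8


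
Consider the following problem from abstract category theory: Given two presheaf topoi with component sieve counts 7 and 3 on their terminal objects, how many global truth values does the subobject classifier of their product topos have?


In a product of presheaf topoi E_1 x E_2, the subobject classifier
is Omega = Omega_1 x Omega_2 (componentwise), so
|Omega(top)| = |Omega_1(top_1)| * |Omega_2(top_2)|.
= 7 * 3 = 21.

21


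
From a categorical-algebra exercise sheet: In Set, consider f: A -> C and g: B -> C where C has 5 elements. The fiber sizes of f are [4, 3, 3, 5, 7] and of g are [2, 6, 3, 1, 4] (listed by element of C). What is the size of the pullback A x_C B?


The pullback A x_C B consists of pairs (a, b) with f(a) = g(b).
For each element c in C, the fiber product has |f^-1(c)| * |g^-1(c)| elements.
Summing over C: 4 * 2 + 3 * 6 + 3 * 3 + 5 * 1 + 7 * 4
= 8 + 18 + 9 + 5 + 28 = 68

68


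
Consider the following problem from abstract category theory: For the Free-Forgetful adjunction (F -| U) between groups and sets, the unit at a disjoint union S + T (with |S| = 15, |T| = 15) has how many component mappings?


The unit eta_X: X -> U(F(X)) of the Free-Forgetful adjunction
maps each element of X to a generator of F(X). For X = S + T (disjoint
union in Set), |S + T| = |S| + |T|.
Total mappings = 15 + 15 = 30.

30


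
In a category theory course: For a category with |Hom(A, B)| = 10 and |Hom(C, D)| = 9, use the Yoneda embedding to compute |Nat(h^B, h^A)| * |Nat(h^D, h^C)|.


By the Yoneda lemma, Nat(h^B, h^A) is isomorphic to Hom(A, B),
so |Nat(h^B, h^A)| = |Hom(A, B)| and |Nat(h^D, h^C)| = |Hom(C, D)|.
|Hom(A, B)| = 10, |Hom(C, D)| = 9.
|Nat(h^B, h^A) x Nat(h^D, h^C)| = 10 * 9 = 90

90


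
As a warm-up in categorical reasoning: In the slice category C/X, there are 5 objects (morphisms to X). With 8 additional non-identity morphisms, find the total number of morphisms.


In the slice category C/X, objects are morphisms to X.
Identity morphisms: 5 (one per object of C/X).
Non-identity morphisms: 8.
Total = 5 + 8 = 13

13


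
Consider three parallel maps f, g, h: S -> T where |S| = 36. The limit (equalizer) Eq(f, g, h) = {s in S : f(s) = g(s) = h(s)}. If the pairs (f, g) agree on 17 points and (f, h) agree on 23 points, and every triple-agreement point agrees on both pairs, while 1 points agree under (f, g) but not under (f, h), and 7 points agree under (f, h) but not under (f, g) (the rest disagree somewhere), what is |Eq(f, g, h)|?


Eq(f, g, h) is the triple-agreement set: points in S where all three
maps take the same value. Using inclusion-exclusion on the pairwise data:
Pair (f, g) agrees on 17 points; pair (f, h) on 23 points.
Points agreeing under (f, g) but not (f, h) = 1; under (f, h) but not (f, g) = 7.
Triple-agreement = agreement-in-(f, g) minus points that agree under (f, g) but not (f, h):
|Eq(f, g, h)| = 17 - 1 = 16
(cross-check via (f, h): 23 - 7 = 16.)

16


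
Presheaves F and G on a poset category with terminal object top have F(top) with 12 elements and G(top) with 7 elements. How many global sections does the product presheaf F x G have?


Global sections of a presheaf on a poset with terminal top satisfy
Gamma(H) ~ H(top). Presheaves admit pointwise products, so
(F x G)(top) = F(top) x G(top) (Cartesian product).
|Gamma(F x G)| = |F(top)| * |G(top)| = 12 * 7 = 84.

84


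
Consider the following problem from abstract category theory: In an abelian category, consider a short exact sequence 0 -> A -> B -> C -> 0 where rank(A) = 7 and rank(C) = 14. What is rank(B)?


For a short exact sequence 0 -> A -> B -> C -> 0,
rank is additive: rank(B) = rank(A) + rank(C).
rank(B) = 7 + 14 = 21

21


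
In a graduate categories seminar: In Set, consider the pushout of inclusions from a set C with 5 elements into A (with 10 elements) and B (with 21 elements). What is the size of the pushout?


The pushout A +_C B identifies the images of C in A and B.
|A +_C B| = |A| + |B| - |C| (for injections).
= 10 + 21 - 5 = 26

26


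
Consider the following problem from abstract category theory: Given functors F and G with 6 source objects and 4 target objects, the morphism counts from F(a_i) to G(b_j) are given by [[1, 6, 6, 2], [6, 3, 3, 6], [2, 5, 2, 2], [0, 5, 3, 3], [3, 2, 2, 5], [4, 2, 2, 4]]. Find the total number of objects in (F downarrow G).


Objects of (F downarrow G) are triples (a, b, h: F(a)->G(b)).
The count equals the sum of all entries in the hom-matrix.
sum(row 0) = 15
sum(row 1) = 18
sum(row 2) = 11
sum(row 3) = 11
sum(row 4) = 12
sum(row 5) = 12
Grand total = 79

79


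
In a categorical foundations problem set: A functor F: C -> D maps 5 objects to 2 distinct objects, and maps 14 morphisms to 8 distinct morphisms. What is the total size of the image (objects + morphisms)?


The image of F consists of distinct objects and distinct morphisms.
|Im(F)| on objects = 2
|Im(F)| on morphisms = 8
Total image cardinality = 2 + 8 = 10

10


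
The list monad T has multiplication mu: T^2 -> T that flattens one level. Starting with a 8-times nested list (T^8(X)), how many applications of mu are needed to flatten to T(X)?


Each application of mu: T^2 -> T removes one layer of nesting.
Starting at depth 8 (i.e., T^8(X)), we need to reach T(X).
Number of mu applications = 8 - 1 = 7

7


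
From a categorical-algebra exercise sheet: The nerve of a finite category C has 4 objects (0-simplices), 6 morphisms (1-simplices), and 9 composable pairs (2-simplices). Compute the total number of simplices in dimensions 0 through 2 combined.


The 2-skeleton of the nerve N(C) consists of simplices in dimensions 0, 1, 2:
  |N(C)_0| = 4 (objects)
  |N(C)_1| = 6 (morphisms)
  |N(C)_2| = 9 (composable pairs)
Total = 4 + 6 + 9 = 19

19


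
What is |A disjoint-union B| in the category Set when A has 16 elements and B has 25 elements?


In Set, the coproduct A + B is the disjoint union.
|A + B| = |A| + |B| = 16 + 25 = 41

41


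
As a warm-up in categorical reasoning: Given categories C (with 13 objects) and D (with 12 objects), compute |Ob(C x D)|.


The product category C x D has objects that are pairs (c, d).
Number of pairs = |Ob(C)| * |Ob(D)| = 13 * 12 = 156

156


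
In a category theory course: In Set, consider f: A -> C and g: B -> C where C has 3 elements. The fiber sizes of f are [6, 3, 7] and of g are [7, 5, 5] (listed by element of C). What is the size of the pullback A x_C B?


The pullback A x_C B consists of pairs (a, b) with f(a) = g(b).
For each element c in C, the fiber product has |f^-1(c)| * |g^-1(c)| elements.
Summing over C: 6 * 7 + 3 * 5 + 7 * 5
= 42 + 15 + 35 = 92

92


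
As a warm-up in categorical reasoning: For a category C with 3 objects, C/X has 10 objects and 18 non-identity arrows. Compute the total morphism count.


In the slice category C/X, objects are morphisms to X.
Identity morphisms: 10 (one per object of C/X).
Non-identity morphisms: 18.
Total = 10 + 18 = 28

28


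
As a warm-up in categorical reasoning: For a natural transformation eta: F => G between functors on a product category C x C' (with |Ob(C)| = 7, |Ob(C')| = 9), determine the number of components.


A natural transformation eta: F => G assigns one component morphism per
object of the domain category.
The domain is the product category C x C', so
|Ob(C x C')| = |Ob(C)| * |Ob(C')| = 7 * 9 = 63.
Therefore eta has 63 component morphisms.

63


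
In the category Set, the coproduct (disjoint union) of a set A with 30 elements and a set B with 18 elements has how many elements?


In Set, the coproduct A + B is the disjoint union.
|A + B| = |A| + |B| = 30 + 18 = 48

48


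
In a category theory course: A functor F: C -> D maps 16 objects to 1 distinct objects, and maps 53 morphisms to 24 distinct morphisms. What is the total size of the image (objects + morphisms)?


The image of F consists of distinct objects and distinct morphisms.
|Im(F)| on objects = 1
|Im(F)| on morphisms = 24
Total image cardinality = 1 + 24 = 25

25


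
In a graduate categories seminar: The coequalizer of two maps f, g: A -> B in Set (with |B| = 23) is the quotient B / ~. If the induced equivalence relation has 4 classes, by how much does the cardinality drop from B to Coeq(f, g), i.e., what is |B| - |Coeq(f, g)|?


The coequalizer Coeq(f, g) = B / ~ has one element per equivalence class.
|B| = 23, |Coeq(f, g)| = 4.
|B| - |Coeq(f, g)| = 23 - 4 = 19.

19


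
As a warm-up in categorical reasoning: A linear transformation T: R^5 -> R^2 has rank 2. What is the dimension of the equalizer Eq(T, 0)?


The equalizer of f and the zero map is ker(f).
By the rank-nullity theorem: dim(ker(f)) = dim(domain) - rank(f).
dim(ker(f)) = 5 - 2 = 3

3


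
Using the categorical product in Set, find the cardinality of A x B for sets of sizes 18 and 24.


In Set, the product A x B is the Cartesian product.
By the universal property, |A x B| = |A| * |B|.
|A x B| = 18 * 24 = 432

432


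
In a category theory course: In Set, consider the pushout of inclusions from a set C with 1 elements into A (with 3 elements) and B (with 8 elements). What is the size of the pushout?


The pushout A +_C B identifies the images of C in A and B.
|A +_C B| = |A| + |B| - |C| (for injections).
= 3 + 8 - 1 = 10

10


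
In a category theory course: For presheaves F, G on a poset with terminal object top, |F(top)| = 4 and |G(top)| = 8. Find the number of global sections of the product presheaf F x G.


Global sections of a presheaf on a poset with terminal top satisfy
Gamma(H) ~ H(top). Presheaves admit pointwise products, so
(F x G)(top) = F(top) x G(top) (Cartesian product).
|Gamma(F x G)| = |F(top)| * |G(top)| = 4 * 8 = 32.

32


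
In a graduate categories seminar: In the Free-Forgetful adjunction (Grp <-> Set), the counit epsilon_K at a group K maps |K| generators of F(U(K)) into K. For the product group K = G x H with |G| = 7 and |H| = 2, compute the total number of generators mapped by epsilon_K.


The counit epsilon_K: F(U(K)) -> K of the Free-Forgetful adjunction
maps |K| generators of F(U(K)) into K. For K = G x H (the product group),
|G x H| = |G| * |H|.
Total generators mapped = 7 * 2 = 14.

14


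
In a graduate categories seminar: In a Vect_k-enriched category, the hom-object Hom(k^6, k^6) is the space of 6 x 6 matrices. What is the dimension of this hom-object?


In Vect-enriched categories, Hom(k^n, k^m) is the space of m x n matrices.
dim(Hom(k^6, k^6)) = 6 * 6 = 36

36


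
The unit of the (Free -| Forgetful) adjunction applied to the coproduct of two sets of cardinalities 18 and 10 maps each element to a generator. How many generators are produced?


The unit eta_X: X -> U(F(X)) of the Free-Forgetful adjunction
maps each element of X to a generator of F(X). For X = S + T (disjoint
union in Set), |S + T| = |S| + |T|.
Total mappings = 18 + 10 = 28.

28


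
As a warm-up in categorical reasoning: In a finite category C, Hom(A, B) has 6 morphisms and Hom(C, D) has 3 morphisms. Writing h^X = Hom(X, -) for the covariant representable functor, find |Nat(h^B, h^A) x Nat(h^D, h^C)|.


By the Yoneda lemma, Nat(h^B, h^A) is isomorphic to Hom(A, B),
so |Nat(h^B, h^A)| = |Hom(A, B)| and |Nat(h^D, h^C)| = |Hom(C, D)|.
|Hom(A, B)| = 6, |Hom(C, D)| = 3.
|Nat(h^B, h^A) x Nat(h^D, h^C)| = 6 * 3 = 18

18


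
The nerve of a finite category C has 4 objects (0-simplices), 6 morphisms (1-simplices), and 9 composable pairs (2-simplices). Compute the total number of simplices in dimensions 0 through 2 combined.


The 2-skeleton of the nerve N(C) consists of simplices in dimensions 0, 1, 2:
  |N(C)_0| = 4 (objects)
  |N(C)_1| = 6 (morphisms)
  |N(C)_2| = 9 (composable pairs)
Total = 4 + 6 + 9 = 19

19


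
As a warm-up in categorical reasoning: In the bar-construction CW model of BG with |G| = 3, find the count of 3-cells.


In the bar-construction CW model of BG, the n-cells are indexed by
n-tuples [g_1|...|g_n] of non-identity elements of G (degenerate
simplices with some g_i = e do not contribute cells), so there are
(|G| - 1)^n n-cells.
For dim = 3 with |G| = 3:
cells = (3 - 1)^3 = 2^3 = 8

8


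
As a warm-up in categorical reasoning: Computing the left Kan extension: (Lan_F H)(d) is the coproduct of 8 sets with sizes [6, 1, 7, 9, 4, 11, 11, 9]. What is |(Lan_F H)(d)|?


Pointwise, the left Kan extension (Lan_F H)(d) is the colimit, indexed
by the comma category (F downarrow d), of H composed with the
projection (F downarrow d) -> C. Here that colimit is given
as a coproduct (disjoint union) of sets, so its cardinality is the
sum of the sizes of the summands.
Coproduct of sets with sizes: 6 + 1 + 7 + 9 + 4 + 11 + 11 + 9
= 58

58


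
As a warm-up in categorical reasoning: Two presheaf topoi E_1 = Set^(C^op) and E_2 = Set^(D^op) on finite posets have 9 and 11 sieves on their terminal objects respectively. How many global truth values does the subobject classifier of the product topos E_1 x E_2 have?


In a product of presheaf topoi E_1 x E_2, the subobject classifier
is Omega = Omega_1 x Omega_2 (componentwise), so
|Omega(top)| = |Omega_1(top_1)| * |Omega_2(top_2)|.
= 9 * 11 = 99.

99


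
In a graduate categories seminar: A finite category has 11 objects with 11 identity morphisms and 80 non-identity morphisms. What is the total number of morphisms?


Each object has an identity morphism, giving 11 identities.
Adding the 80 non-identity morphisms:
Total = 11 + 80 = 91

91


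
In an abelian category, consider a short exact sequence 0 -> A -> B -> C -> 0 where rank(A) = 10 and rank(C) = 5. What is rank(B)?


For a short exact sequence 0 -> A -> B -> C -> 0,
rank is additive: rank(B) = rank(A) + rank(C).
rank(B) = 10 + 5 = 15

15


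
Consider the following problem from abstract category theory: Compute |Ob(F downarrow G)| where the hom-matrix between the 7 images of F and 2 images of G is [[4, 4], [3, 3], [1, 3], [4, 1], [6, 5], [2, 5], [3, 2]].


Objects of (F downarrow G) are triples (a, b, h: F(a)->G(b)).
The count equals the sum of all entries in the hom-matrix.
sum(row 0) = 8
sum(row 1) = 6
sum(row 2) = 4
sum(row 3) = 5
sum(row 4) = 11
sum(row 5) = 7
sum(row 6) = 5
Grand total = 46

46


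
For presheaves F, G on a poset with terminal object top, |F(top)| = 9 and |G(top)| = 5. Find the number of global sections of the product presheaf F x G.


Global sections of a presheaf on a poset with terminal top satisfy
Gamma(H) ~ H(top). Presheaves admit pointwise products, so
(F x G)(top) = F(top) x G(top) (Cartesian product).
|Gamma(F x G)| = |F(top)| * |G(top)| = 9 * 5 = 45.

45


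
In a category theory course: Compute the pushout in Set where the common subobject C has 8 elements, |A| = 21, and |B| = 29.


The pushout A +_C B identifies the images of C in A and B.
|A +_C B| = |A| + |B| - |C| (for injections).
= 21 + 29 - 8 = 42

42


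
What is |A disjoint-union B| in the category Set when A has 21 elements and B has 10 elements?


In Set, the coproduct A + B is the disjoint union.
|A + B| = |A| + |B| = 21 + 10 = 31

31


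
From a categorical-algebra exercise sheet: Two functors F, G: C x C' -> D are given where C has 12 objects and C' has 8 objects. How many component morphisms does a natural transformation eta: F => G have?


A natural transformation eta: F => G assigns one component morphism per
object of the domain category.
The domain is the product category C x C', so
|Ob(C x C')| = |Ob(C)| * |Ob(C')| = 12 * 8 = 96.
Therefore eta has 96 component morphisms.

96
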